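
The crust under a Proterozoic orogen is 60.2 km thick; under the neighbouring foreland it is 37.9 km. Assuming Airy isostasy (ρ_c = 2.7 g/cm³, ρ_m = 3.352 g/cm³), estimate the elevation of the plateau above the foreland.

4.34 km

Excess crust Δ = 60.2 km − 37.9 km = 22.3 km, split between elevation h and root r with h + r = Δ.
Airy balance ρ_c h = (ρ_m − ρ_c) r gives r = h ρ_c/(ρ_m − ρ_c), so h (1 + ρ_c/(ρ_m − ρ_c)) = Δ, i.e. h = Δ (ρ_m − ρ_c)/ρ_m.
h = 22.3 km × 0.652/3.352 = 4.34 km.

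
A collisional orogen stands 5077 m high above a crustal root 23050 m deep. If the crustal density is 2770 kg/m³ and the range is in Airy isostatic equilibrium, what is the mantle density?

3380 kg/m³

Airy balance: ρ_c h = (ρ_m − ρ_c) r → ρ_m = ρ_c (1 + h/r).
ρ_m = 2770 × (1 + 5077 m/23050 m) = 3380 kg/m³.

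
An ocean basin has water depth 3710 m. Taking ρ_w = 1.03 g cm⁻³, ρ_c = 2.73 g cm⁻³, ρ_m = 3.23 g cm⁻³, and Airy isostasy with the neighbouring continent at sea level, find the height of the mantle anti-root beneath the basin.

In Airy isostatic equilibrium: replacing crust with seawater at the top is compensated by replacing crust with mantle at the base: d (ρ_c − ρ_w) = a (ρ_m − ρ_c).
a = d (ρ_c − ρ_w)/(ρ_m − ρ_c) = 3710 m × 1.7/0.5 = 12600 m.

12600 m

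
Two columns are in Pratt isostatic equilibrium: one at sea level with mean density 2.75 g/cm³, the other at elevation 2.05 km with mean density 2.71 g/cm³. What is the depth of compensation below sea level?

139 km

ρ_ref D = ρ (D + h) → D (ρ_ref − ρ) = ρ h.
D = ρ h/(ρ_ref − ρ) = 2.71 × 2.05 km/(2.75 − 2.71) = 139 km.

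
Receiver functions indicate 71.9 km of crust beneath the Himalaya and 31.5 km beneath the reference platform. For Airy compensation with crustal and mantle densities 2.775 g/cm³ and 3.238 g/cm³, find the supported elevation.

5.78 km

Excess crust Δ = 71.9 km − 31.5 km = 40.4 km, split between elevation h and root r with h + r = Δ.
Airy balance ρ_c h = (ρ_m − ρ_c) r gives r = h ρ_c/(ρ_m − ρ_c), so h (1 + ρ_c/(ρ_m − ρ_c)) = Δ, i.e. h = Δ (ρ_m − ρ_c)/ρ_m.
h = 40.4 km × 0.463/3.238 = 5.78 km.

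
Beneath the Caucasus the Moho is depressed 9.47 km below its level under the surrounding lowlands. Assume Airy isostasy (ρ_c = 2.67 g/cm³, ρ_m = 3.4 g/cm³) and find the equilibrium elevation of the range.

In Airy isostatic equilibrium: ρ_c h = (ρ_m − ρ_c) r.
h = r (ρ_m − ρ_c) / ρ_c = 9.47 km × (3.4 − 2.67) / 2.67 = 2.59 km.

2.59 km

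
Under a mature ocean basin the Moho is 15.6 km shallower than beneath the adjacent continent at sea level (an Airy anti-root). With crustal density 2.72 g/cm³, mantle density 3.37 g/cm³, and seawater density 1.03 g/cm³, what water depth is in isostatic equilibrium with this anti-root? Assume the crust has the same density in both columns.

Replacing a thickness d of crust by seawater at the top must be balanced by replacing crust with mantle at the base: d (ρ_c − ρ_w) = a (ρ_m − ρ_c).
d = a (ρ_m − ρ_c)/(ρ_c − ρ_w) = 15.6 km × 0.65/1.69 = 6 km.

6 km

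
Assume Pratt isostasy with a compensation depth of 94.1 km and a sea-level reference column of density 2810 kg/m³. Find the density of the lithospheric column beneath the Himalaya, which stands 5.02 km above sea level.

2670 kg/m³

Pratt balance: ρ_ref D = ρ (D + h).
ρ = ρ_ref D/(D + h) = 2810 × 94.1 km/(94.1 km + 5.02 km) = 2670 kg/m³.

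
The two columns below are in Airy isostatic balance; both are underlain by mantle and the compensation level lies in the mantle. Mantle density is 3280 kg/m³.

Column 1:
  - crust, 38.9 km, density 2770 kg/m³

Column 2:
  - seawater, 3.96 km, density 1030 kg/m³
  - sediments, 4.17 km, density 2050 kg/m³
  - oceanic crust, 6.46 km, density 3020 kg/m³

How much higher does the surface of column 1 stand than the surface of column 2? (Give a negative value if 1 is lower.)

1.26 km

For any compensation level in the mantle, the mantle terms cancel and isostasy reduces to e = (Σt_1 − Σt_2) − (Σ(ρt)_1 − Σ(ρt)_2) / ρ_m.
Σt_1 = 38.9 km; Σt_2 = 14.59 km; Σ(ρt)_1 = 107753; Σ(ρt)_2 = 32136.5 (in km·kg/m³).
e = (38.9 − 14.59) − (107753 − 32136.5) / 3280 = 1.26 km.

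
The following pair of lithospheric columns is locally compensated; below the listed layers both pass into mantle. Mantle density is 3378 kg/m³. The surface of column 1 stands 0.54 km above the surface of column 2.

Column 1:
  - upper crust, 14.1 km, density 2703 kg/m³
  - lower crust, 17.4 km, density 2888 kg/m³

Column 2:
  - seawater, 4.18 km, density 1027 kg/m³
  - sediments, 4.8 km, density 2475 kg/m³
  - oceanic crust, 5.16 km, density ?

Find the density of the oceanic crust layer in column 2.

2980 kg/m³

Take the compensation level at the base of the deeper column (depth z_c below the surface of column 1) and equate Σ ρ_i t_i down to z_c; mantle fills any gap and the z_c terms cancel.
Column 1: 14.1×2703 + 17.4×2888 + (z_c − 31.5)×3378
Column 2: 0.54×0 + 4.18×1027 + 4.8×2475 + 5.16×ρ + (z_c − 0.54 − 14.14)×3378
The z_c×3378 term appears on both sides and cancels. Collect the known terms of each column as K = Σ(ρt)_known − 3378 × (depth of known layers): K_1 = 88363.5 − 3378×31.5 = −18043.5; K_2 = 16172.86 − 3378×(0.54 + 14.14) = −33416.18.
Balance: K_1 = K_2 + 5.16×ρ, so ρ = (K_1 − K_2)/5.16 = 15372.7/5.16 = 2980 kg/m³.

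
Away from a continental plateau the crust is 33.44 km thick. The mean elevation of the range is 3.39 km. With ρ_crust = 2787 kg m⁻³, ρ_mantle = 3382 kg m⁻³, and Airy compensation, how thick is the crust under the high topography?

Root depth r = h ρ_c / (ρ_m − ρ_c) = 3.39 km × 2787 / 595 = 15.88 km.
Total thickness = T + h + r = 33.44 km + 3.39 km + 15.88 km = 52.7 km.

52.7 km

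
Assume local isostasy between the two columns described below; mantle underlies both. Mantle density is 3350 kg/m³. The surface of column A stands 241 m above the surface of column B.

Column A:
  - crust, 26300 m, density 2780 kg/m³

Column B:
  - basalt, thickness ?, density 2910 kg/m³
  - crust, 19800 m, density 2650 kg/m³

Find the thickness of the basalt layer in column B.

Take the compensation level at the base of the deeper column (depth z_c below the surface of column A) and equate Σ ρ_i t_i down to z_c; mantle fills any gap and the z_c terms cancel.
Column A: 26300×2780 + (z_c − 26300)×3350
Column B: 241×0 + x×2910 + 19800×2650 + (z_c − 241 − 19800 − x)×3350
The z_c×3350 term appears on both sides and cancels. Collect the known terms of each column as K = Σ(ρt)_known − 3350 × (depth of known layers): K_A = 73114000 − 3350×26300 = −14991000; K_B = 52470000 − 3350×(241 + 19800) = −14667350.
Balance: K_A = K_B − x×(3350 − 2910), so x = (K_B − K_A)/(3350 − 2910) = 323650/440 = 736 m.

736 m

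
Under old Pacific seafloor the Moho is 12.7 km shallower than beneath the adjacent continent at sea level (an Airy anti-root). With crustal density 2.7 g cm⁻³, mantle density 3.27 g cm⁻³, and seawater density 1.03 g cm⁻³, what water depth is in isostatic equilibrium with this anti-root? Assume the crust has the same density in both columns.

Replacing a thickness d of crust by seawater at the top must be balanced by replacing crust with mantle at the base: d (ρ_c − ρ_w) = a (ρ_m − ρ_c).
d = a (ρ_m − ρ_c)/(ρ_c − ρ_w) = 12.7 km × 0.57/1.67 = 4.33 km.

4.33 km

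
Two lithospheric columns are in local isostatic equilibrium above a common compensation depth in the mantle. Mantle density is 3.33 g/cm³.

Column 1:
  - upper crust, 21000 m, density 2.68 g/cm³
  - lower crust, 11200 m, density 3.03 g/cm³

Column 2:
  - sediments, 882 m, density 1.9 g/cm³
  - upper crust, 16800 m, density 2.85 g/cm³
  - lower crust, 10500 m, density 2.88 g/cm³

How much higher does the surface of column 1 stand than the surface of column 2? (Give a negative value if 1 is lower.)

For any compensation level in the mantle, the mantle terms cancel and isostasy reduces to e = (Σt_1 − Σt_2) − (Σ(ρt)_1 − Σ(ρt)_2) / ρ_m.
Σt_1 = 32200 m; Σt_2 = 28182 m; Σ(ρt)_1 = 90216; Σ(ρt)_2 = 79795.8 (in m·g/cm³).
e = (32200 − 28182) − (90216 − 79795.8) / 3.33 = 889 m.

889 m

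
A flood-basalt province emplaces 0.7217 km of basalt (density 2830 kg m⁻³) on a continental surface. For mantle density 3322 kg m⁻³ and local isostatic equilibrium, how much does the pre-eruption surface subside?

0.615 km

Subaerial loading: s = t ρ_load / ρ_m.
s = 0.7217 km × 2830/3322 = 0.615 km.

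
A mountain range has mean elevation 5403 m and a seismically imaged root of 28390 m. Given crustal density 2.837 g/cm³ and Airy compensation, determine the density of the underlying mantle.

Airy balance: ρ_c h = (ρ_m − ρ_c) r → ρ_m = ρ_c (1 + h/r).
ρ_m = 2.837 × (1 + 5403 m/28390 m) = 3.38 g/cm³.

3.38 g/cm³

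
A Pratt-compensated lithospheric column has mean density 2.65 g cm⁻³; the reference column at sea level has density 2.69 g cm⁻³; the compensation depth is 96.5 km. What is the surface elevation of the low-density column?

ρ_ref D = ρ (D + h) → h = D (ρ_ref − ρ)/ρ.
h = 96.5 km × (2.69 − 2.65)/2.65 = 1.46 km.

1.46 km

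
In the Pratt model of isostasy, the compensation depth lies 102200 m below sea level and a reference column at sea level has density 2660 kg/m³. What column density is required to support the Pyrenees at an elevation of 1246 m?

Pratt balance: ρ_ref D = ρ (D + h).
ρ = ρ_ref D/(D + h) = 2660 × 102200 m/(102200 m + 1246 m) = 2630 kg/m³.

2630 kg/m³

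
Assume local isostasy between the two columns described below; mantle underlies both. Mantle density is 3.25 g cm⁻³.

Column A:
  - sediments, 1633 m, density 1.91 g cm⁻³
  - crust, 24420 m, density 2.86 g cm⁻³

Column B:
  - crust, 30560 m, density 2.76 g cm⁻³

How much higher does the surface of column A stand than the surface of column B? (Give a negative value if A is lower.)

For any compensation level in the mantle, the mantle terms cancel and isostasy reduces to e = (Σt_A − Σt_B) − (Σ(ρt)_A − Σ(ρt)_B) / ρ_m.
Σt_A = 26053 m; Σt_B = 30560 m; Σ(ρt)_A = 72960.23; Σ(ρt)_B = 84345.6 (in m·g cm⁻³).
e = (26053 − 30560) − (72960.23 − 84345.6) / 3.25 = −1000 m.

−1000 m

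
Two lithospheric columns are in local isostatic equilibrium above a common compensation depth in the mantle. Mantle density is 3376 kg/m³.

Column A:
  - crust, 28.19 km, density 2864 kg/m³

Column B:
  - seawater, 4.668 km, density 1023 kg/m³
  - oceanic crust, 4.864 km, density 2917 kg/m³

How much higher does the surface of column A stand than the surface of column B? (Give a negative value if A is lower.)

For any compensation level in the mantle, the mantle terms cancel and isostasy reduces to e = (Σt_A − Σt_B) − (Σ(ρt)_A − Σ(ρt)_B) / ρ_m.
Σt_A = 28.19 km; Σt_B = 9.532 km; Σ(ρt)_A = 80736.16; Σ(ρt)_B = 18963.652 (in km·kg/m³).
e = (28.19 − 9.532) − (80736.16 − 18963.652) / 3376 = 0.36 km.

0.36 km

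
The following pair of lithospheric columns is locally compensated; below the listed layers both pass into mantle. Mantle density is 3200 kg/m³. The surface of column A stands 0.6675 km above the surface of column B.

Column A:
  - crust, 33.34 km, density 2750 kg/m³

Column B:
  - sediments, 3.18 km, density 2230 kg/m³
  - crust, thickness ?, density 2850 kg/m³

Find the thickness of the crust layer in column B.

Take the compensation level at the base of the deeper column (depth z_c below the surface of column A) and equate Σ ρ_i t_i down to z_c; mantle fills any gap and the z_c terms cancel.
Column A: 33.34×2750 + (z_c − 33.34)×3200
Column B: 0.6675×0 + 3.18×2230 + x×2850 + (z_c − 0.6675 − 3.18 − x)×3200
The z_c×3200 term appears on both sides and cancels. Collect the known terms of each column as K = Σ(ρt)_known − 3200 × (depth of known layers): K_A = 91685 − 3200×33.34 = −15003; K_B = 7091.4 − 3200×(0.6675 + 3.18) = −5220.6.
Balance: K_A = K_B − x×(3200 − 2850), so x = (K_B − K_A)/(3200 − 2850) = 9782.4/350 = 27.9 km.

27.9 km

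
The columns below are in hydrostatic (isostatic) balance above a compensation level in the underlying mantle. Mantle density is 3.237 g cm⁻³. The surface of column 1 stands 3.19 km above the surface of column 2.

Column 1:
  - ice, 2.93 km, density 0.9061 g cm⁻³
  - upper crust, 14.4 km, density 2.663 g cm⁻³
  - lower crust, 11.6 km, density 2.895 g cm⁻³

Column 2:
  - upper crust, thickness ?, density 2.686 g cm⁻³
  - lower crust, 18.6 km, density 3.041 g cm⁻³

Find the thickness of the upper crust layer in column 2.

9.24 km

Take the compensation level at the base of the deeper column (depth z_c below the surface of column 1) and equate Σ ρ_i t_i down to z_c; mantle fills any gap and the z_c terms cancel.
Column 1: 2.93×0.9061 + 14.4×2.663 + 11.6×2.895 + (z_c − 28.93)×3.237
Column 2: 3.19×0 + x×2.686 + 18.6×3.041 + (z_c − 3.19 − 18.6 − x)×3.237
The z_c×3.237 term appears on both sides and cancels. Collect the known terms of each column as K = Σ(ρt)_known − 3.237 × (depth of known layers): K_1 = 74.584073 − 3.237×28.93 = −19.062337; K_2 = 56.5626 − 3.237×(3.19 + 18.6) = −13.97163.
Balance: K_1 = K_2 − x×(3.237 − 2.686), so x = (K_2 − K_1)/(3.237 − 2.686) = 5.09071/0.551 = 9.24 km.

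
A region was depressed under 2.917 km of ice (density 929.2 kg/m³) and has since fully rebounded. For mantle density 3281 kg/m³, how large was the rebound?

0.826 km

Removing the load lets mantle flow back in; uplift u satisfies ρ_ice t = ρ_m u.
u = t ρ_ice/ρ_m = 2.917 km × 929.2/3281 = 0.826 km.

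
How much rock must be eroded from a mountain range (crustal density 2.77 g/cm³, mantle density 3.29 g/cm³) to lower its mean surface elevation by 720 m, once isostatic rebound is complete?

Net drop Δ = e − u = e − e ρ_c/ρ_m = e (ρ_m − ρ_c)/ρ_m.
e = Δ ρ_m/(ρ_m − ρ_c) = 720 m × 3.29/0.52 = 4560 m.

4560 m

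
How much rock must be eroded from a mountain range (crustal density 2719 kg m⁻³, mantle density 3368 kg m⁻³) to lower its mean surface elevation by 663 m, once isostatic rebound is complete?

3440 m

Net drop Δ = e − u = e − e ρ_c/ρ_m = e (ρ_m − ρ_c)/ρ_m.
e = Δ ρ_m/(ρ_m − ρ_c) = 663 m × 3368/649 = 3440 m.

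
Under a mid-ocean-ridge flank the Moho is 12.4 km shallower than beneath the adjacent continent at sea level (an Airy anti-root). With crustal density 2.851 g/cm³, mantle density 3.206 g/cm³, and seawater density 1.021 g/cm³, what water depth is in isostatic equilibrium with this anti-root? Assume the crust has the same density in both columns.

2.41 km

Replacing a thickness d of crust by seawater at the top must be balanced by replacing crust with mantle at the base: d (ρ_c − ρ_w) = a (ρ_m − ρ_c).
d = a (ρ_m − ρ_c)/(ρ_c − ρ_w) = 12.4 km × 0.355/1.83 = 2.41 km.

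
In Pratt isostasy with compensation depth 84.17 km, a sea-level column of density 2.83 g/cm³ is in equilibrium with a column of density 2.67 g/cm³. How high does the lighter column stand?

5.04 km

ρ_ref D = ρ (D + h) → h = D (ρ_ref − ρ)/ρ.
h = 84.17 km × (2.83 − 2.67)/2.67 = 5.04 km.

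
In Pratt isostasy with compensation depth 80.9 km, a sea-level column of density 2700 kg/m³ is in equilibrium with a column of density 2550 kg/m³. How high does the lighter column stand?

4.76 km

ρ_ref D = ρ (D + h) → h = D (ρ_ref − ρ)/ρ.
h = 80.9 km × (2700 − 2550)/2550 = 4.76 km.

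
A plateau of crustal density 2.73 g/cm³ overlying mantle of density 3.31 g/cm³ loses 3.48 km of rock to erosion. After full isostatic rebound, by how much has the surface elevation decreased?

Rebound u = e ρ_c/ρ_m = 3.48 km × 2.73/3.31 = 2.87 km.
Net surface drop = e − u = 3.48 km − 2.87 km = e (ρ_m − ρ_c)/ρ_m = 0.61 km.

0.61 km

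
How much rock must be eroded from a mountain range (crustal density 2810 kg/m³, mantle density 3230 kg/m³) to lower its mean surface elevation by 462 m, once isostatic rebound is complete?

3550 m

Net drop Δ = e − u = e − e ρ_c/ρ_m = e (ρ_m − ρ_c)/ρ_m.
e = Δ ρ_m/(ρ_m − ρ_c) = 462 m × 3230/420 = 3550 m.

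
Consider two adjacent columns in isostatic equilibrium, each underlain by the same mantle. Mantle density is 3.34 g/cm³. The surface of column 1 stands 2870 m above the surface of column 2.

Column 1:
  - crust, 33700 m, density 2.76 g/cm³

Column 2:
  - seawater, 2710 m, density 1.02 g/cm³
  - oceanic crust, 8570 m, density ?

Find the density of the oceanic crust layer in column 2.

2.91 g/cm³

Take the compensation level at the base of the deeper column (depth z_c below the surface of column 1) and equate Σ ρ_i t_i down to z_c; mantle fills any gap and the z_c terms cancel.
Column 1: 33700×2.76 + (z_c − 33700)×3.34
Column 2: 2870×0 + 2710×1.02 + 8570×ρ + (z_c − 2870 − 11280)×3.34
The z_c×3.34 term appears on both sides and cancels. Collect the known terms of each column as K = Σ(ρt)_known − 3.34 × (depth of known layers): K_1 = 93012 − 3.34×33700 = −19546; K_2 = 2764.2 − 3.34×(2870 + 11280) = −44496.8.
Balance: K_1 = K_2 + 8570×ρ, so ρ = (K_1 − K_2)/8570 = 24950.8/8570 = 2.91 g/cm³.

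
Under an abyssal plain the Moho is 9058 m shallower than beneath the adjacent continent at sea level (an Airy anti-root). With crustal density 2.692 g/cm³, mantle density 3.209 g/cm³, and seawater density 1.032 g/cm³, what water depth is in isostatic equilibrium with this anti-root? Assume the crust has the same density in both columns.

Replacing a thickness d of crust by seawater at the top must be balanced by replacing crust with mantle at the base: d (ρ_c − ρ_w) = a (ρ_m − ρ_c).
d = a (ρ_m − ρ_c)/(ρ_c − ρ_w) = 9058 m × 0.517/1.66 = 2820 m.

2820 m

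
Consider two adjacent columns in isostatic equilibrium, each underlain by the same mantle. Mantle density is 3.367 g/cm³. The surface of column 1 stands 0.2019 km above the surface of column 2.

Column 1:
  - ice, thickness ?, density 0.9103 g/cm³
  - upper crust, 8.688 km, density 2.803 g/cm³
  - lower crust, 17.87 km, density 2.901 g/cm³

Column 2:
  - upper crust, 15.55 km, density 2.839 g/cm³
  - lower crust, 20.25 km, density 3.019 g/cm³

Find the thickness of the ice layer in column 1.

1.1 km

Take the compensation level at the base of the deeper column (depth z_c below the surface of column 1) and equate Σ ρ_i t_i down to z_c; mantle fills any gap and the z_c terms cancel.
Column 1: x×0.9103 + 8.688×2.803 + 17.87×2.901 + (z_c − 26.558 − x)×3.367
Column 2: 0.2019×0 + 15.55×2.839 + 20.25×3.019 + (z_c − 0.2019 − 35.8)×3.367
The z_c×3.367 term appears on both sides and cancels. Collect the known terms of each column as K = Σ(ρt)_known − 3.367 × (depth of known layers): K_1 = 76.193334 − 3.367×26.558 = −13.227452; K_2 = 105.2812 − 3.367×(0.2019 + 35.8) = −15.9371973.
Balance: K_1 − x×(3.367 − 0.9103) = K_2, so x = (K_1 − K_2)/(3.367 − 0.9103) = 2.70975/2.4567 = 1.1 km.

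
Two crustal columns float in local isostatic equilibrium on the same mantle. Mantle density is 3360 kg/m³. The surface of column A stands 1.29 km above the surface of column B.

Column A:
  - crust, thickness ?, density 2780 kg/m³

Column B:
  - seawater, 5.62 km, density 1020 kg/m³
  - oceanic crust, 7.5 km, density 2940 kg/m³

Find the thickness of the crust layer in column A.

35.6 km

Take the compensation level at the base of the deeper column (depth z_c below the surface of column A) and equate Σ ρ_i t_i down to z_c; mantle fills any gap and the z_c terms cancel.
Column A: x×2780 + (z_c − 0 − x)×3360
Column B: 1.29×0 + 5.62×1020 + 7.5×2940 + (z_c − 1.29 − 13.12)×3360
The z_c×3360 term appears on both sides and cancels. Collect the known terms of each column as K = Σ(ρt)_known − 3360 × (depth of known layers): K_A = 0 − 3360×0 = 0; K_B = 27782.4 − 3360×(1.29 + 13.12) = −20635.2.
Balance: K_A − x×(3360 − 2780) = K_B, so x = (K_A − K_B)/(3360 − 2780) = 20635.2/580 = 35.6 km.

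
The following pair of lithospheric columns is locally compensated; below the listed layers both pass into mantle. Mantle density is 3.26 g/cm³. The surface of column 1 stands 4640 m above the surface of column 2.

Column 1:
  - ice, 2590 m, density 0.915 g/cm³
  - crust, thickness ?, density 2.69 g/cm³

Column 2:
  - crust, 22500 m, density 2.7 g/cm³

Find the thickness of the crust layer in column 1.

Take the compensation level at the base of the deeper column (depth z_c below the surface of column 1) and equate Σ ρ_i t_i down to z_c; mantle fills any gap and the z_c terms cancel.
Column 1: 2590×0.915 + x×2.69 + (z_c − 2590 − x)×3.26
Column 2: 4640×0 + 22500×2.7 + (z_c − 4640 − 22500)×3.26
The z_c×3.26 term appears on both sides and cancels. Collect the known terms of each column as K = Σ(ρt)_known − 3.26 × (depth of known layers): K_1 = 2369.85 − 3.26×2590 = −6073.55; K_2 = 60750 − 3.26×(4640 + 22500) = −27726.4.
Balance: K_1 − x×(3.26 − 2.69) = K_2, so x = (K_1 − K_2)/(3.26 − 2.69) = 21652.9/0.57 = 38000 m.

38000 m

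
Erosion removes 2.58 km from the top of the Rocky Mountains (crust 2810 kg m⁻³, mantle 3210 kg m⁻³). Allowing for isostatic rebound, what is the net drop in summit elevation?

0.321 km

Rebound u = e ρ_c/ρ_m = 2.58 km × 2810/3210 = 2.259 km.
Net surface drop = e − u = 2.58 km − 2.259 km = e (ρ_m − ρ_c)/ρ_m = 0.321 km.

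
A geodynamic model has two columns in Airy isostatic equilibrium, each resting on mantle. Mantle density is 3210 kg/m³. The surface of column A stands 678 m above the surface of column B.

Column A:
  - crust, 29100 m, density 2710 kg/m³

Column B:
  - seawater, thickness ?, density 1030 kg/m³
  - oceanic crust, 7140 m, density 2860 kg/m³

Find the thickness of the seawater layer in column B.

4530 m

Take the compensation level at the base of the deeper column (depth z_c below the surface of column A) and equate Σ ρ_i t_i down to z_c; mantle fills any gap and the z_c terms cancel.
Column A: 29100×2710 + (z_c − 29100)×3210
Column B: 678×0 + x×1030 + 7140×2860 + (z_c − 678 − 7140 − x)×3210
The z_c×3210 term appears on both sides and cancels. Collect the known terms of each column as K = Σ(ρt)_known − 3210 × (depth of known layers): K_A = 78861000 − 3210×29100 = −14550000; K_B = 20420400 − 3210×(678 + 7140) = −4675380.
Balance: K_A = K_B − x×(3210 − 1030), so x = (K_B − K_A)/(3210 − 1030) = 9874620/2180 = 4530 m.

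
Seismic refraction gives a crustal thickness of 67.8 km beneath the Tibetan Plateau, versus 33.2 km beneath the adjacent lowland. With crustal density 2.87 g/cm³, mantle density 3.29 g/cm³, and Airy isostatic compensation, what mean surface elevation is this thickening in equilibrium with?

4.42 km

Excess crust Δ = 67.8 km − 33.2 km = 34.6 km, split between elevation h and root r with h + r = Δ.
Airy balance ρ_c h = (ρ_m − ρ_c) r gives r = h ρ_c/(ρ_m − ρ_c), so h (1 + ρ_c/(ρ_m − ρ_c)) = Δ, i.e. h = Δ (ρ_m − ρ_c)/ρ_m.
h = 34.6 km × 0.42/3.29 = 4.42 km.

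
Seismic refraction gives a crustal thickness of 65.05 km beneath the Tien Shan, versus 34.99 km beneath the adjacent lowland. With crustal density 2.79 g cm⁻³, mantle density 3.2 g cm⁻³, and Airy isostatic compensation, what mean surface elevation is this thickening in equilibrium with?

3.85 km

Excess crust Δ = 65.05 km − 34.99 km = 30.06 km, split between elevation h and root r with h + r = Δ.
Airy balance ρ_c h = (ρ_m − ρ_c) r gives r = h ρ_c/(ρ_m − ρ_c), so h (1 + ρ_c/(ρ_m − ρ_c)) = Δ, i.e. h = Δ (ρ_m − ρ_c)/ρ_m.
h = 30.06 km × 0.41/3.2 = 3.85 km.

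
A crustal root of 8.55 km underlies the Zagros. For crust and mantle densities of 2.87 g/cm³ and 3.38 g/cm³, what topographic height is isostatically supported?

1.52 km

By Archimedes' principle applied to the lithosphere: ρ_c h = (ρ_m − ρ_c) r.
h = r (ρ_m − ρ_c) / ρ_c = 8.55 km × (3.38 − 2.87) / 2.87 = 1.52 km.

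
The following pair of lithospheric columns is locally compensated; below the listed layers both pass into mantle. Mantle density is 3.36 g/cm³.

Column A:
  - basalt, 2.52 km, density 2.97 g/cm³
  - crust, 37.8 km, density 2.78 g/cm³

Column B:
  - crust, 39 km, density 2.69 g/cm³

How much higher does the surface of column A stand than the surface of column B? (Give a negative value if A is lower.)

−0.959 km

For any compensation level in the mantle, the mantle terms cancel and isostasy reduces to e = (Σt_A − Σt_B) − (Σ(ρt)_A − Σ(ρt)_B) / ρ_m.
Σt_A = 40.32 km; Σt_B = 39 km; Σ(ρt)_A = 112.5684; Σ(ρt)_B = 104.91 (in km·g/cm³).
e = (40.32 − 39) − (112.5684 − 104.91) / 3.36 = −0.959 km.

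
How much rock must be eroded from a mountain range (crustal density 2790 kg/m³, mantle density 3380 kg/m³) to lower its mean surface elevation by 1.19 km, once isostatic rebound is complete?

Net drop Δ = e − u = e − e ρ_c/ρ_m = e (ρ_m − ρ_c)/ρ_m.
e = Δ ρ_m/(ρ_m − ρ_c) = 1.19 km × 3380/590 = 6.82 km.

6.82 km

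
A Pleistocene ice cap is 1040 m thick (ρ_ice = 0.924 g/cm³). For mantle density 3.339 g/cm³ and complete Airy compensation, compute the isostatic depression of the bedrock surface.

For local isostatic compensation: the ice load ρ_ice t is balanced by mantle displaced below, ρ_m s.
s = t ρ_ice / ρ_m = 1040 m × 0.924/3.339 = 288 m.

288 m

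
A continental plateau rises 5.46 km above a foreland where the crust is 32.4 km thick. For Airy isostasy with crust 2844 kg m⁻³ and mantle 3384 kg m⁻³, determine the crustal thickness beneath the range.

66.6 km

Root depth r = h ρ_c / (ρ_m − ρ_c) = 5.46 km × 2844 / 540 = 28.76 km.
Total thickness = T + h + r = 32.4 km + 5.46 km + 28.76 km = 66.6 km.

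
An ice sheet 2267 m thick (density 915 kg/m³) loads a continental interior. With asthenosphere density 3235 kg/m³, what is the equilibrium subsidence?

In Airy isostatic equilibrium: the ice load ρ_ice t is balanced by mantle displaced below, ρ_m s.
s = t ρ_ice / ρ_m = 2267 m × 915/3235 = 641 m.

641 m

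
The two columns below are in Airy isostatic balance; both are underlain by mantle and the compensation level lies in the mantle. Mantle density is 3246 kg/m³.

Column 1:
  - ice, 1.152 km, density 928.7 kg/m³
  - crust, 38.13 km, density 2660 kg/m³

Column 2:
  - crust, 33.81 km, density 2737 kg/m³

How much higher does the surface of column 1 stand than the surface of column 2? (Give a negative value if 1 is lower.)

2.4 km

For any compensation level in the mantle, the mantle terms cancel and isostasy reduces to e = (Σt_1 − Σt_2) − (Σ(ρt)_1 − Σ(ρt)_2) / ρ_m.
Σt_1 = 39.282 km; Σt_2 = 33.81 km; Σ(ρt)_1 = 102495.662; Σ(ρt)_2 = 92537.97 (in km·kg/m³).
e = (39.282 − 33.81) − (102495.662 − 92537.97) / 3246 = 2.4 km.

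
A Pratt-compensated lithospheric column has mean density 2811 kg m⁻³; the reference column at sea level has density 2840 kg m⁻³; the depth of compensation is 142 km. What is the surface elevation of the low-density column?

ρ_ref D = ρ (D + h) → h = D (ρ_ref − ρ)/ρ.
h = 142 km × (2840 − 2811)/2811 = 1.46 km.

1.46 km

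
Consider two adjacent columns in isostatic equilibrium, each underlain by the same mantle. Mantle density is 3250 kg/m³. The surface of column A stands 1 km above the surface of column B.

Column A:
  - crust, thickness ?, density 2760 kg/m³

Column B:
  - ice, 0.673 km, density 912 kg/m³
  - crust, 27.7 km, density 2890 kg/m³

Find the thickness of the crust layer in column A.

30.2 km

Take the compensation level at the base of the deeper column (depth z_c below the surface of column A) and equate Σ ρ_i t_i down to z_c; mantle fills any gap and the z_c terms cancel.
Column A: x×2760 + (z_c − 0 − x)×3250
Column B: 1×0 + 0.673×912 + 27.7×2890 + (z_c − 1 − 28.373)×3250
The z_c×3250 term appears on both sides and cancels. Collect the known terms of each column as K = Σ(ρt)_known − 3250 × (depth of known layers): K_A = 0 − 3250×0 = 0; K_B = 80666.776 − 3250×(1 + 28.373) = −14795.474.
Balance: K_A − x×(3250 − 2760) = K_B, so x = (K_A − K_B)/(3250 − 2760) = 14795.5/490 = 30.2 km.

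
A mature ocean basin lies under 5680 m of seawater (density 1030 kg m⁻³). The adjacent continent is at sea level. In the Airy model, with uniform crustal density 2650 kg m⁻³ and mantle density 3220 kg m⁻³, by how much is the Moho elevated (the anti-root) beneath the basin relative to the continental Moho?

By Archimedes' principle applied to the lithosphere: replacing crust with seawater at the top is compensated by replacing crust with mantle at the base: d (ρ_c − ρ_w) = a (ρ_m − ρ_c).
a = d (ρ_c − ρ_w)/(ρ_m − ρ_c) = 5680 m × 1620/570 = 16100 m.

16100 m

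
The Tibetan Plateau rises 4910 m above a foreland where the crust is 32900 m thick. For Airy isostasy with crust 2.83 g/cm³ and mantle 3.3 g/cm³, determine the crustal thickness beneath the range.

67400 m

Root depth r = h ρ_c / (ρ_m − ρ_c) = 4910 m × 2.83 / 0.47 = 29560 m.
Total thickness = T + h + r = 32900 m + 4910 m + 29560 m = 67400 m.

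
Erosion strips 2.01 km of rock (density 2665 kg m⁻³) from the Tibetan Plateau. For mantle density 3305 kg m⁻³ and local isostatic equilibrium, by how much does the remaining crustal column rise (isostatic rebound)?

1.62 km

Unloading: uplift u = e ρ_c/ρ_m = 2.01 km × 2665/3305 = 1.62 km.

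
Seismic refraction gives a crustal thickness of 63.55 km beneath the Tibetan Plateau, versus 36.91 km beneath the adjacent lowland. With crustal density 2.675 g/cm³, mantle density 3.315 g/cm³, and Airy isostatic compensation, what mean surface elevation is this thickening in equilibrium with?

Excess crust Δ = 63.55 km − 36.91 km = 26.64 km, split between elevation h and root r with h + r = Δ.
Airy balance ρ_c h = (ρ_m − ρ_c) r gives r = h ρ_c/(ρ_m − ρ_c), so h (1 + ρ_c/(ρ_m − ρ_c)) = Δ, i.e. h = Δ (ρ_m − ρ_c)/ρ_m.
h = 26.64 km × 0.64/3.315 = 5.14 km.

5.14 km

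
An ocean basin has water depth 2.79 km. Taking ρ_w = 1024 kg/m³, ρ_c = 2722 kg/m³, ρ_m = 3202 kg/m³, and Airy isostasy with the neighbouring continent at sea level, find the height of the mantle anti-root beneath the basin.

In Airy isostatic equilibrium: replacing crust with seawater at the top is compensated by replacing crust with mantle at the base: d (ρ_c − ρ_w) = a (ρ_m − ρ_c).
a = d (ρ_c − ρ_w)/(ρ_m − ρ_c) = 2.79 km × 1698/480 = 9.87 km.

9.87 km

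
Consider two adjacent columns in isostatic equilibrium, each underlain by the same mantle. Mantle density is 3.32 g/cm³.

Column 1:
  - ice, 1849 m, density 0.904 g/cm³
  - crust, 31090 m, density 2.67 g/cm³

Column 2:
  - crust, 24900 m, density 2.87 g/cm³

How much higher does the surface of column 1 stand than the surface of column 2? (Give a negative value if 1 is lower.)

4060 m

For any compensation level in the mantle, the mantle terms cancel and isostasy reduces to e = (Σt_1 − Σt_2) − (Σ(ρt)_1 − Σ(ρt)_2) / ρ_m.
Σt_1 = 32939 m; Σt_2 = 24900 m; Σ(ρt)_1 = 84681.796; Σ(ρt)_2 = 71463 (in m·g/cm³).
e = (32939 − 24900) − (84681.796 − 71463) / 3.32 = 4060 m.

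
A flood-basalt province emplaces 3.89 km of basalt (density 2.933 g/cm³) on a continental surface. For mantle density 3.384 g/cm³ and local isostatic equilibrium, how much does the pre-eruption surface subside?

Subaerial loading: s = t ρ_load / ρ_m.
s = 3.89 km × 2.933/3.384 = 3.37 km.

3.37 km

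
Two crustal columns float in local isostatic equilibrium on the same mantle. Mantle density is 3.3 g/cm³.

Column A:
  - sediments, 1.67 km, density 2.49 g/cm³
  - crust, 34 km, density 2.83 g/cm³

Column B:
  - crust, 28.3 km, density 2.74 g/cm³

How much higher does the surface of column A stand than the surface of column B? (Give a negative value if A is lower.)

0.45 km

For any compensation level in the mantle, the mantle terms cancel and isostasy reduces to e = (Σt_A − Σt_B) − (Σ(ρt)_A − Σ(ρt)_B) / ρ_m.
Σt_A = 35.67 km; Σt_B = 28.3 km; Σ(ρt)_A = 100.3783; Σ(ρt)_B = 77.542 (in km·g/cm³).
e = (35.67 − 28.3) − (100.3783 − 77.542) / 3.3 = 0.45 km.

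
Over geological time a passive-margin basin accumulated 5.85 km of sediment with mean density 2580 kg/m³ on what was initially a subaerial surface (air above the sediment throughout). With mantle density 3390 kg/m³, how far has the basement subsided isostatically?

4.45 km

Subaerial load: s = t ρ_sed / ρ_m = 5.85 km × 2580/3390 = 4.45 km.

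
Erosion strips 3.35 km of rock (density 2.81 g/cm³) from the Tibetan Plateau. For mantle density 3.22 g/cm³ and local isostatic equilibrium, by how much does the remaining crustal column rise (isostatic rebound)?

2.92 km

Unloading: uplift u = e ρ_c/ρ_m = 3.35 km × 2.81/3.22 = 2.92 km.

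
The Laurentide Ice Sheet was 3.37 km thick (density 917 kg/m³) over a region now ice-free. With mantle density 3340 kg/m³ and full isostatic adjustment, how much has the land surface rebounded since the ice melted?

0.925 km

Removing the load lets mantle flow back in; uplift u satisfies ρ_ice t = ρ_m u.
u = t ρ_ice/ρ_m = 3.37 km × 917/3340 = 0.925 km.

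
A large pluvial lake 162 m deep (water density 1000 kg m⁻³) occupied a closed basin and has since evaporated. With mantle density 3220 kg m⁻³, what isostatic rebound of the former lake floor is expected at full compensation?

50.3 m

u = d ρ_w/ρ_m = 162 m × 1000/3220 = 50.3 m.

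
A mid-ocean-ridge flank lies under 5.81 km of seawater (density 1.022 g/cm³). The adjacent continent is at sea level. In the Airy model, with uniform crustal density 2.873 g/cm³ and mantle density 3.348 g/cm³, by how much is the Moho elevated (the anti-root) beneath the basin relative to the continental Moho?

22.6 km

By Archimedes' principle applied to the lithosphere: replacing crust with seawater at the top is compensated by replacing crust with mantle at the base: d (ρ_c − ρ_w) = a (ρ_m − ρ_c).
a = d (ρ_c − ρ_w)/(ρ_m − ρ_c) = 5.81 km × 1.851/0.475 = 22.6 km.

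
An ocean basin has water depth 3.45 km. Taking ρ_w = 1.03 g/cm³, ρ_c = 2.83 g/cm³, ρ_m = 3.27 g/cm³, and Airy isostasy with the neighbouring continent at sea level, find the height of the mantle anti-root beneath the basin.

14.1 km

By Archimedes' principle applied to the lithosphere: replacing crust with seawater at the top is compensated by replacing crust with mantle at the base: d (ρ_c − ρ_w) = a (ρ_m − ρ_c).
a = d (ρ_c − ρ_w)/(ρ_m − ρ_c) = 3.45 km × 1.8/0.44 = 14.1 km.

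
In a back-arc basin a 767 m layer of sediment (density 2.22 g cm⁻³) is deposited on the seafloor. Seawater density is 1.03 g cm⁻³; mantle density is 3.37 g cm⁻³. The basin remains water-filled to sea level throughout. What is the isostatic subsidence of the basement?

390 m

Submarine loading: the sediment displaces seawater, and the subsidence is in turn flooded, so s (ρ_m − ρ_w) = t (ρ_sed − ρ_w).
s = 767 m × (2.22 − 1.03) / (3.37 − 1.03) = 390 m.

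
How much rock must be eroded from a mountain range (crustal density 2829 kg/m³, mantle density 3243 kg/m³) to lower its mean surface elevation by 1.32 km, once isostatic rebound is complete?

10.3 km

Net drop Δ = e − u = e − e ρ_c/ρ_m = e (ρ_m − ρ_c)/ρ_m.
e = Δ ρ_m/(ρ_m − ρ_c) = 1.32 km × 3243/414 = 10.3 km.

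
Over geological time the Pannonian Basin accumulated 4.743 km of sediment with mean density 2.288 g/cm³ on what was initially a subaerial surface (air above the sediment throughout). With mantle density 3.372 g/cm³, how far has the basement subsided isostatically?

3.22 km

Subaerial load: s = t ρ_sed / ρ_m = 4.743 km × 2.288/3.372 = 3.22 km.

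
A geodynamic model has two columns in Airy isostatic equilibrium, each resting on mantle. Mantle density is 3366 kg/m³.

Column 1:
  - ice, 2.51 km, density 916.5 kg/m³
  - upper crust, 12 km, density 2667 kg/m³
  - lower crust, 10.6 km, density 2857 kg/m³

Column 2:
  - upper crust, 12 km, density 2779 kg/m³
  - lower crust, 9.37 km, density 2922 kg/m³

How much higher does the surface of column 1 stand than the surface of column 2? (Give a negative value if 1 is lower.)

For any compensation level in the mantle, the mantle terms cancel and isostasy reduces to e = (Σt_1 − Σt_2) − (Σ(ρt)_1 − Σ(ρt)_2) / ρ_m.
Σt_1 = 25.11 km; Σt_2 = 21.37 km; Σ(ρt)_1 = 64588.615; Σ(ρt)_2 = 60727.14 (in km·kg/m³).
e = (25.11 − 21.37) − (64588.615 − 60727.14) / 3366 = 2.59 km.

2.59 km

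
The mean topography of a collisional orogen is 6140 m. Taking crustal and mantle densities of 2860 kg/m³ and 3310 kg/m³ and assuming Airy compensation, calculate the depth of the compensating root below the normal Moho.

39000 m

For local isostatic compensation: the weight of the topography is balanced by the buoyancy of the root, ρ_c h = (ρ_m − ρ_c) r.
r = h · ρ_c / (ρ_m − ρ_c) = 6140 m × 2860 / (3310 − 2860) = 39000 m.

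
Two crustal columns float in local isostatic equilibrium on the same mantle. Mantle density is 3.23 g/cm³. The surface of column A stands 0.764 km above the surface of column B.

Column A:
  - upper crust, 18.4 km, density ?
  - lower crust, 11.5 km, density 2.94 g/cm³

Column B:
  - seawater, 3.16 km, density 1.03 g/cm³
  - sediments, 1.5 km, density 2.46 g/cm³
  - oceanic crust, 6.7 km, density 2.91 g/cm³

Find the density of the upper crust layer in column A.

Take the compensation level at the base of the deeper column (depth z_c below the surface of column A) and equate Σ ρ_i t_i down to z_c; mantle fills any gap and the z_c terms cancel.
Column A: 18.4×ρ + 11.5×2.94 + (z_c − 29.9)×3.23
Column B: 0.764×0 + 3.16×1.03 + 1.5×2.46 + 6.7×2.91 + (z_c − 0.764 − 11.36)×3.23
The z_c×3.23 term appears on both sides and cancels. Collect the known terms of each column as K = Σ(ρt)_known − 3.23 × (depth of known layers): K_A = 33.81 − 3.23×29.9 = −62.767; K_B = 26.4418 − 3.23×(0.764 + 11.36) = −12.71872.
Balance: K_A + 18.4×ρ = K_B, so ρ = (K_B − K_A)/18.4 = 50.0483/18.4 = 2.72 g/cm³.

2.72 g/cm³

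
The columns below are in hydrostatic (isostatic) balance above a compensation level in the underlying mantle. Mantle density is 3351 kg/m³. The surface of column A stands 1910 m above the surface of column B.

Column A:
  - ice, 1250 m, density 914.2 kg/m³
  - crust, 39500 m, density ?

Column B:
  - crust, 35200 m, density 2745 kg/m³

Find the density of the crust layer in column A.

Take the compensation level at the base of the deeper column (depth z_c below the surface of column A) and equate Σ ρ_i t_i down to z_c; mantle fills any gap and the z_c terms cancel.
Column A: 1250×914.2 + 39500×ρ + (z_c − 40750)×3351
Column B: 1910×0 + 35200×2745 + (z_c − 1910 − 35200)×3351
The z_c×3351 term appears on both sides and cancels. Collect the known terms of each column as K = Σ(ρt)_known − 3351 × (depth of known layers): K_A = 1142750 − 3351×40750 = −135410500; K_B = 96624000 − 3351×(1910 + 35200) = −27731610.
Balance: K_A + 39500×ρ = K_B, so ρ = (K_B − K_A)/39500 = 107679000/39500 = 2730 kg/m³.

2730 kg/m³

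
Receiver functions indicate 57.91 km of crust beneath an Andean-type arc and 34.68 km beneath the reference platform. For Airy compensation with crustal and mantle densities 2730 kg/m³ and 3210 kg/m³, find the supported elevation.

Excess crust Δ = 57.91 km − 34.68 km = 23.23 km, split between elevation h and root r with h + r = Δ.
Airy balance ρ_c h = (ρ_m − ρ_c) r gives r = h ρ_c/(ρ_m − ρ_c), so h (1 + ρ_c/(ρ_m − ρ_c)) = Δ, i.e. h = Δ (ρ_m − ρ_c)/ρ_m.
h = 23.23 km × 480/3210 = 3.47 km.

3.47 km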